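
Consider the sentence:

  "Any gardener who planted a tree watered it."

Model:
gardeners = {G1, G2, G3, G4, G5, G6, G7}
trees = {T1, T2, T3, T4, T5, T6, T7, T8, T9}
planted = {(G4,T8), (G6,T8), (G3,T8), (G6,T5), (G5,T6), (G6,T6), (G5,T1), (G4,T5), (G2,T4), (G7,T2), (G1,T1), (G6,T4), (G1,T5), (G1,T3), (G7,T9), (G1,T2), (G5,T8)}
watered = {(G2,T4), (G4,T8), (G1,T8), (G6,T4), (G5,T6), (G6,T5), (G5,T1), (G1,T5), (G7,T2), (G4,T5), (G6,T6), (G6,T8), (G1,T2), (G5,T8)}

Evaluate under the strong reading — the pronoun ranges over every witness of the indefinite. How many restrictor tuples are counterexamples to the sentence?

"it" takes "a tree" as antecedent — a donkey pronoun bound across the clause boundary.
Strong reading: for every (g,t) with planted(g,t), watered(g,t).
Restrictor pairs: (G1,T1) ✗  (G1,T2) ✓  (G1,T3) ✗  (G1,T5) ✓  (G2,T4) ✓  (G3,T8) ✗  (G4,T5) ✓  (G4,T8) ✓  (G5,T1) ✓  (G5,T6) ✓  (G5,T8) ✓  (G6,T4) ✓  (G6,T5) ✓  (G6,T6) ✓  (G6,T8) ✓  (G7,T2) ✓  (G7,T9) ✗
Counterexamples (restrictor pairs failing the scope): 4.

4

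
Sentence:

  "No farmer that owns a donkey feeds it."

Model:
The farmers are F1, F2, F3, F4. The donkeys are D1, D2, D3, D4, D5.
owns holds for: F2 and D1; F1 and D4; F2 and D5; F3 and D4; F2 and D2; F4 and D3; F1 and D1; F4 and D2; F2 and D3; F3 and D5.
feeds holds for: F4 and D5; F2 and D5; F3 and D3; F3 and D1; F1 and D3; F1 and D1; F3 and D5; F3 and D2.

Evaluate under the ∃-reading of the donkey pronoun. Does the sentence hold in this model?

"it" takes "a donkey" as antecedent — a donkey pronoun bound across the clause boundary.
Truth condition: for no (f,d) with owns(f,d) does feeds(f,d) hold.
Restrictor pairs — does the scope hold? (F1,D1):holds  (F1,D4):fails  (F2,D1):fails  (F2,D2):fails  (F2,D3):fails  (F2,D5):holds  (F3,D4):fails  (F3,D5):holds  (F4,D2):fails  (F4,D3):fails
Scope holds for 3 pair(s), so the sentence is false.

False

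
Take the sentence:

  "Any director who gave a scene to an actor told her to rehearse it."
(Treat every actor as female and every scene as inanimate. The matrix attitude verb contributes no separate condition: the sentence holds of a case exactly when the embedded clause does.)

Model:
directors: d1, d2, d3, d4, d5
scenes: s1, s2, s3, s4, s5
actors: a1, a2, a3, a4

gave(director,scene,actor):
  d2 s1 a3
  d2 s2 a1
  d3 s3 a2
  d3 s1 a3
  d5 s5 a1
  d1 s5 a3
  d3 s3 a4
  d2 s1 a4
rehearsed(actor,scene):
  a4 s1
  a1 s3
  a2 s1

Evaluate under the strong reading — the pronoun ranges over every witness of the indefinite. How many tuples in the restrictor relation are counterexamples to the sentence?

"her" takes "an actor" as antecedent and "it" takes "a scene"; both are donkey pronouns co-varying with the restrictor.
Strong reading: for every (d,s,a) with gave(d,s,a), rehearsed(a,s).
Restrictor triples: (d1,s5,a3)→rehearsed(a3,s5) ✗  (d2,s1,a3)→rehearsed(a3,s1) ✗  (d2,s1,a4)→rehearsed(a4,s1) ✓  (d2,s2,a1)→rehearsed(a1,s2) ✗  (d3,s1,a3)→rehearsed(a3,s1) ✗  (d3,s3,a2)→rehearsed(a2,s3) ✗  (d3,s3,a4)→rehearsed(a4,s3) ✗  (d5,s5,a1)→rehearsed(a1,s5) ✗
Counterexamples (restrictor triples failing the scope): 7.

7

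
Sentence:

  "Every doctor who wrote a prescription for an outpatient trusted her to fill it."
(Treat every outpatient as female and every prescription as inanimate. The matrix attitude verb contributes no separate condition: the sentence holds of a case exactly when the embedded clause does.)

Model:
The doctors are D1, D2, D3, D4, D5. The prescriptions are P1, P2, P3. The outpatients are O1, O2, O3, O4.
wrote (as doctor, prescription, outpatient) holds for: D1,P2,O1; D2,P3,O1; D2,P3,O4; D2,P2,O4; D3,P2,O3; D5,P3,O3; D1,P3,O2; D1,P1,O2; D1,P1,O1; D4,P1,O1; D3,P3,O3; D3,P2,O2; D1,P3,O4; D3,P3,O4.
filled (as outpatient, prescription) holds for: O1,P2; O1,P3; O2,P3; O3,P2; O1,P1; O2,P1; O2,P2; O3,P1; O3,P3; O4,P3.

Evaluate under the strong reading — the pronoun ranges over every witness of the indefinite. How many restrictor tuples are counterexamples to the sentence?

"her" takes "an outpatient" as antecedent and "it" takes "a prescription"; both are donkey pronouns co-varying with the restrictor.
Strong reading: for every (d,p,o) with wrote(d,p,o), filled(o,p).
Restrictor triples: (D1,P1,O1)→filled(O1,P1) ✓  (D1,P1,O2)→filled(O2,P1) ✓  (D1,P2,O1)→filled(O1,P2) ✓  (D1,P3,O2)→filled(O2,P3) ✓  (D1,P3,O4)→filled(O4,P3) ✓  (D2,P2,O4)→filled(O4,P2) ✗  (D2,P3,O1)→filled(O1,P3) ✓  (D2,P3,O4)→filled(O4,P3) ✓  (D3,P2,O2)→filled(O2,P2) ✓  (D3,P2,O3)→filled(O3,P2) ✓  (D3,P3,O3)→filled(O3,P3) ✓  (D3,P3,O4)→filled(O4,P3) ✓  (D4,P1,O1)→filled(O1,P1) ✓  (D5,P3,O3)→filled(O3,P3) ✓
Counterexamples (restrictor triples failing the scope): 1.

1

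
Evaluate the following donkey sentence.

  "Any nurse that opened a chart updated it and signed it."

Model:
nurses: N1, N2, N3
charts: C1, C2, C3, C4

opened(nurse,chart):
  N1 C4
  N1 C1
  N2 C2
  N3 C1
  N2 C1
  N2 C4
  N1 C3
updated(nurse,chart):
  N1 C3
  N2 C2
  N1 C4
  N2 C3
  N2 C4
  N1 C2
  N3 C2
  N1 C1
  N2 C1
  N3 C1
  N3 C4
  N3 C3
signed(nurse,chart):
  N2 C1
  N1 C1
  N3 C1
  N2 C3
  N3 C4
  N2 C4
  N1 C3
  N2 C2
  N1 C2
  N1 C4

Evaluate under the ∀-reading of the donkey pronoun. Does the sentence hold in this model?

"it" takes "a chart" as antecedent — a donkey pronoun bound across the clause boundary.
Strong reading: for every (n,c) with opened(n,c), updated(n,c) ∧ signed(n,c).
Restrictor pairs: (N1,C1) ✓  (N1,C3) ✓  (N1,C4) ✓  (N2,C1) ✓  (N2,C2) ✓  (N2,C4) ✓  (N3,C1) ✓
Every restrictor pair satisfies the scope.

True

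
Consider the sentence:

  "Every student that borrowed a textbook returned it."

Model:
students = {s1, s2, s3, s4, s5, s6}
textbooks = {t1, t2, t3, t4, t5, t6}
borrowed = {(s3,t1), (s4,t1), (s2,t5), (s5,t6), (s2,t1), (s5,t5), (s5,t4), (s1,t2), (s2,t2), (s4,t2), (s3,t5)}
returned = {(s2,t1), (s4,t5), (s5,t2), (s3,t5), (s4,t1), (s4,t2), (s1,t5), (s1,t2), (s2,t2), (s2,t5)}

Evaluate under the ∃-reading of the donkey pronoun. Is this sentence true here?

False

"it" takes "a textbook" as antecedent — a donkey pronoun bound across the clause boundary.
Weak reading: every student s with some borrowed-textbook has at least one borrowed-textbook t such that returned(s,t).
Per student: s1:✓  s2:✓  s3:✓  s4:✓  s5:✗
s5 has no witness among its borrowed-textbooks.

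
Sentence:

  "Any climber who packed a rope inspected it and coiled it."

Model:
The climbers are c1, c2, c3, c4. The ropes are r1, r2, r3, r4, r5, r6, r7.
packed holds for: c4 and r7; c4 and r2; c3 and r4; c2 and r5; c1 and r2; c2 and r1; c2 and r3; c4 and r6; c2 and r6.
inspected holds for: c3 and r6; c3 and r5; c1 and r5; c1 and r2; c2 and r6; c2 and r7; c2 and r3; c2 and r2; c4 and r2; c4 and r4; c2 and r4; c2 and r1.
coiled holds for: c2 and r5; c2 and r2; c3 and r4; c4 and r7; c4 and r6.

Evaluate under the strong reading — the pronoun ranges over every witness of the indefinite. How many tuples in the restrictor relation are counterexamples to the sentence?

9

"it" takes "a rope" as antecedent — a donkey pronoun bound across the clause boundary.
Strong reading: for every (c,r) with packed(c,r), inspected(c,r) ∧ coiled(c,r).
Restrictor pairs: (c1,r2) ✗  (c2,r1) ✗  (c2,r3) ✗  (c2,r5) ✗  (c2,r6) ✗  (c3,r4) ✗  (c4,r2) ✗  (c4,r6) ✗  (c4,r7) ✗
Counterexamples (restrictor pairs failing the scope): 9.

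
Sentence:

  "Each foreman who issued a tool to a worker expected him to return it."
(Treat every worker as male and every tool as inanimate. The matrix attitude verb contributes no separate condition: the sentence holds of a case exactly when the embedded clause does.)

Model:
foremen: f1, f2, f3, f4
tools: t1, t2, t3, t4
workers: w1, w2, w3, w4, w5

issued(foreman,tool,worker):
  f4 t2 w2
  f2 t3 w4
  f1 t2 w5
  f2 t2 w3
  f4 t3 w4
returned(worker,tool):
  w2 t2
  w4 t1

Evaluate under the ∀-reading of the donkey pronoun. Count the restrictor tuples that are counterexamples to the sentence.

"him" takes "a worker" as antecedent and "it" takes "a tool"; both are donkey pronouns co-varying with the restrictor.
Strong reading: for every (f,t,w) with issued(f,t,w), returned(w,t).
Restrictor triples: (f1,t2,w5)→returned(w5,t2) ✗  (f2,t2,w3)→returned(w3,t2) ✗  (f2,t3,w4)→returned(w4,t3) ✗  (f4,t2,w2)→returned(w2,t2) ✓  (f4,t3,w4)→returned(w4,t3) ✗
Counterexamples (restrictor triples failing the scope): 4.

4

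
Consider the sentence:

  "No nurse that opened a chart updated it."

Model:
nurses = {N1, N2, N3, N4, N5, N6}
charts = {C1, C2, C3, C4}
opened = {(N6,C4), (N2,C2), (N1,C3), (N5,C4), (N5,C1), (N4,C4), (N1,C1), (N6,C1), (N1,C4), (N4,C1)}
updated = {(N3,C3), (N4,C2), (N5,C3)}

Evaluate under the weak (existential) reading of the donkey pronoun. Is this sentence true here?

"it" takes "a chart" as antecedent — a donkey pronoun bound across the clause boundary.
Truth condition: for no (n,c) with opened(n,c) does updated(n,c) hold.
Restrictor pairs — does the scope hold? (N1,C1):fails  (N1,C3):fails  (N1,C4):fails  (N2,C2):fails  (N4,C1):fails  (N4,C4):fails  (N5,C1):fails  (N5,C4):fails  (N6,C1):fails  (N6,C4):fails
Scope holds for no restrictor pair, so the sentence is true.

True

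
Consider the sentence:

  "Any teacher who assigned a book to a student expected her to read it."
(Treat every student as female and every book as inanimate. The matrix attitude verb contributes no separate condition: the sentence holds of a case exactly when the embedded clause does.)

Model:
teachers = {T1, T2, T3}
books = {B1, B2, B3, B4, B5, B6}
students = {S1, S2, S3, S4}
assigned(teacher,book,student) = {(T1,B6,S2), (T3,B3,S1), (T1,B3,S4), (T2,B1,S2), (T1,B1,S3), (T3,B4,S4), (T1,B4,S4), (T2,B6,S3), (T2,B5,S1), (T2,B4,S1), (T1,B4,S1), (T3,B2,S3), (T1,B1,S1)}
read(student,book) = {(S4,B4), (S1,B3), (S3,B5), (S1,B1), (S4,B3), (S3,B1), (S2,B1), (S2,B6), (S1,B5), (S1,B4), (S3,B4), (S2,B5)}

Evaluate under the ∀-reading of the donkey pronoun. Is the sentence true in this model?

"her" takes "a student" as antecedent and "it" takes "a book"; both are donkey pronouns co-varying with the restrictor.
Strong reading: for every (t,b,s) with assigned(t,b,s), read(s,b).
Restrictor triples: (T1,B1,S1)→read(S1,B1) ✓  (T1,B1,S3)→read(S3,B1) ✓  (T1,B3,S4)→read(S4,B3) ✓  (T1,B4,S1)→read(S1,B4) ✓  (T1,B4,S4)→read(S4,B4) ✓  (T1,B6,S2)→read(S2,B6) ✓  (T2,B1,S2)→read(S2,B1) ✓  (T2,B4,S1)→read(S1,B4) ✓  (T2,B5,S1)→read(S1,B5) ✓  (T2,B6,S3)→read(S3,B6) ✗  (T3,B2,S3)→read(S3,B2) ✗  (T3,B3,S1)→read(S1,B3) ✓  (T3,B4,S4)→read(S4,B4) ✓
Counterexample: (T2,B6,S3) — read(S3,B6) does not hold.

False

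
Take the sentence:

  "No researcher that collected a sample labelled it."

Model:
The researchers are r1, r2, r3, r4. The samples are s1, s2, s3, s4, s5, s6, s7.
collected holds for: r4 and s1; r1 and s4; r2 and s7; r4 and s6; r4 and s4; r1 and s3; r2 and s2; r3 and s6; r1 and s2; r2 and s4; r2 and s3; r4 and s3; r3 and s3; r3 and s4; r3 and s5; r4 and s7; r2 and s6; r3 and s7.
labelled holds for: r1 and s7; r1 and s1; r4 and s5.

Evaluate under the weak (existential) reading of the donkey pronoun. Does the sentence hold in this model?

"it" takes "a sample" as antecedent — a donkey pronoun bound across the clause boundary.
Truth condition: for no (r,s) with collected(r,s) does labelled(r,s) hold.
Restrictor pairs — does the scope hold? (r1,s2):fails  (r1,s3):fails  (r1,s4):fails  (r2,s2):fails  (r2,s3):fails  (r2,s4):fails  (r2,s6):fails  (r2,s7):fails  (r3,s3):fails  (r3,s4):fails  (r3,s5):fails  (r3,s6):fails  (r3,s7):fails  (r4,s1):fails  (r4,s3):fails  (r4,s4):fails  (r4,s6):fails  (r4,s7):fails
Scope holds for no restrictor pair, so the sentence is true.

True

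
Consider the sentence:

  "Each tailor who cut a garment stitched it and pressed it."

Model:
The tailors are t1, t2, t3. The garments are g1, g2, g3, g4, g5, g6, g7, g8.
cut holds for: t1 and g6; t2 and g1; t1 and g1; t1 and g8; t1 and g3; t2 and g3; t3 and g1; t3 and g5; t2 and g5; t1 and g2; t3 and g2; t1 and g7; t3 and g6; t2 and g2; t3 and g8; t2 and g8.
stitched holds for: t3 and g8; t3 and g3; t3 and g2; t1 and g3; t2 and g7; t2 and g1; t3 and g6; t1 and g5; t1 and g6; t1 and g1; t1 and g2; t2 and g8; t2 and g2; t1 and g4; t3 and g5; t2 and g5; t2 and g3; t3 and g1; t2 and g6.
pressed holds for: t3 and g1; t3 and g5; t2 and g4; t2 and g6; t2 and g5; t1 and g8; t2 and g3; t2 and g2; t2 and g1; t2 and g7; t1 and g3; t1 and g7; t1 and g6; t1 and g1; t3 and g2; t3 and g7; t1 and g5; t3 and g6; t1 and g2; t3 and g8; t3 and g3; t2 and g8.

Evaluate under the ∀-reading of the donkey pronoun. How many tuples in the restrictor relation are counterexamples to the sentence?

2

"it" takes "a garment" as antecedent — a donkey pronoun bound across the clause boundary.
Strong reading: for every (t,g) with cut(t,g), stitched(t,g) ∧ pressed(t,g).
Restrictor pairs: (t1,g1) ✓  (t1,g2) ✓  (t1,g3) ✓  (t1,g6) ✓  (t1,g7) ✗  (t1,g8) ✗  (t2,g1) ✓  (t2,g2) ✓  (t2,g3) ✓  (t2,g5) ✓  (t2,g8) ✓  (t3,g1) ✓  (t3,g2) ✓  (t3,g5) ✓  (t3,g6) ✓  (t3,g8) ✓
Counterexamples (restrictor pairs failing the scope): 2.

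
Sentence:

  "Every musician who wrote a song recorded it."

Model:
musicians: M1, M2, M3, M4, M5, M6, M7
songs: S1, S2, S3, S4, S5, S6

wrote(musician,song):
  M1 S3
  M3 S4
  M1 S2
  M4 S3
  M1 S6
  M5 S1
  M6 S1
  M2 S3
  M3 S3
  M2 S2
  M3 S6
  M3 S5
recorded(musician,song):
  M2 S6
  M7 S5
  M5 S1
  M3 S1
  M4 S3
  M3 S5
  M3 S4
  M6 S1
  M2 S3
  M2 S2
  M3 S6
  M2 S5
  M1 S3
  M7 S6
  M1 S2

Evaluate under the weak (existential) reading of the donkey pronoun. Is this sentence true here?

"it" takes "a song" as antecedent — a donkey pronoun bound across the clause boundary.
Weak reading: every musician m with some wrote-song has at least one wrote-song s such that recorded(m,s).
Per musician: M1:✓  M2:✓  M3:✓  M4:✓  M5:✓  M6:✓
Every musician in the restrictor has a witness.

True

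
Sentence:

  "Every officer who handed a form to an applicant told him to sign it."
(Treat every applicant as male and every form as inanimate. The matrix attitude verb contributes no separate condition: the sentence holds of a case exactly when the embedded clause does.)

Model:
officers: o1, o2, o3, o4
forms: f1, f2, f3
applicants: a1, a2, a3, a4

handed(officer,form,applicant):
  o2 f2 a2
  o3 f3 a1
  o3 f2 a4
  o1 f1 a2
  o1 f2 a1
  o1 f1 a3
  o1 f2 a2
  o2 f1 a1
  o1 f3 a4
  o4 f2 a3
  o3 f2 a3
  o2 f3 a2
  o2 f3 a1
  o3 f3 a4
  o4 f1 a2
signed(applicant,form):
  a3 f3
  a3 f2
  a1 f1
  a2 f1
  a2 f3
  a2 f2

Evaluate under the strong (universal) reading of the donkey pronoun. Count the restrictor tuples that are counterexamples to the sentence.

"him" takes "an applicant" as antecedent and "it" takes "a form"; both are donkey pronouns co-varying with the restrictor.
Strong reading: for every (o,f,a) with handed(o,f,a), signed(a,f).
Restrictor triples: (o1,f1,a2)→signed(a2,f1) ✓  (o1,f1,a3)→signed(a3,f1) ✗  (o1,f2,a1)→signed(a1,f2) ✗  (o1,f2,a2)→signed(a2,f2) ✓  (o1,f3,a4)→signed(a4,f3) ✗  (o2,f1,a1)→signed(a1,f1) ✓  (o2,f2,a2)→signed(a2,f2) ✓  (o2,f3,a1)→signed(a1,f3) ✗  (o2,f3,a2)→signed(a2,f3) ✓  (o3,f2,a3)→signed(a3,f2) ✓  (o3,f2,a4)→signed(a4,f2) ✗  (o3,f3,a1)→signed(a1,f3) ✗  (o3,f3,a4)→signed(a4,f3) ✗  (o4,f1,a2)→signed(a2,f1) ✓  (o4,f2,a3)→signed(a3,f2) ✓
Counterexamples (restrictor triples failing the scope): 7.

7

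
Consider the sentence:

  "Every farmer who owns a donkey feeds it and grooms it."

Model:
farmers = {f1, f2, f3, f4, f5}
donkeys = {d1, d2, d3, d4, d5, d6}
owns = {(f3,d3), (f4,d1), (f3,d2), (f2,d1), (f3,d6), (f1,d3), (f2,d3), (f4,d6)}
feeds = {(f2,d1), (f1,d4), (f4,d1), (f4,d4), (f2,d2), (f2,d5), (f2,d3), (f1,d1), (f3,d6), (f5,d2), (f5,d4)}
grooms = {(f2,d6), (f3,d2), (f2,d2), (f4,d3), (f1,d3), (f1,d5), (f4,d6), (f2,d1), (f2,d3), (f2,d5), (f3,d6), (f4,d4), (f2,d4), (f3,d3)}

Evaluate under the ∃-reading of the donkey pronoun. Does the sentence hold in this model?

"it" takes "a donkey" as antecedent — a donkey pronoun bound across the clause boundary.
Weak reading: every farmer f with some owns-donkey has at least one owns-donkey d such that feeds(f,d) ∧ grooms(f,d).
Per farmer: f1:✗  f2:✓  f3:✓  f4:✗
f1 has no witness among its owns-donkeys.

False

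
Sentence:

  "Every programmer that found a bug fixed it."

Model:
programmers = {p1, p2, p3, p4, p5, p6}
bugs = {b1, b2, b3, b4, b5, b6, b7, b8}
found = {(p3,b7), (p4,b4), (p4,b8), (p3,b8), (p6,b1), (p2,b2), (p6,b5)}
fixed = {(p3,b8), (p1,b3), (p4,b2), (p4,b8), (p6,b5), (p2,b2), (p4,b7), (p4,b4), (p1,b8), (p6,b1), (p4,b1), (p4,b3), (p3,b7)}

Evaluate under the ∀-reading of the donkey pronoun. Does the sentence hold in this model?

True

"it" takes "a bug" as antecedent — a donkey pronoun bound across the clause boundary.
Strong reading: for every (p,b) with found(p,b), fixed(p,b).
Restrictor pairs: (p2,b2) ✓  (p3,b7) ✓  (p3,b8) ✓  (p4,b4) ✓  (p4,b8) ✓  (p6,b1) ✓  (p6,b5) ✓
Every restrictor pair satisfies the scope.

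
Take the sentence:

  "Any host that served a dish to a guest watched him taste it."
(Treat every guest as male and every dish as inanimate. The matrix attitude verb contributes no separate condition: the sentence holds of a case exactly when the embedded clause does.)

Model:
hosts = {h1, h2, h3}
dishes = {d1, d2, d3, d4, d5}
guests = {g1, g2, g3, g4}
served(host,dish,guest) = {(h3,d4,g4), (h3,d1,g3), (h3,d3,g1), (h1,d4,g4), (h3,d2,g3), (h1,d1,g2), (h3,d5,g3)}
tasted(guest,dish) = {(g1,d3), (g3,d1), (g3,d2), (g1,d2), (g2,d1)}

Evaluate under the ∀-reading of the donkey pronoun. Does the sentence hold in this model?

False

"him" takes "a guest" as antecedent and "it" takes "a dish"; both are donkey pronouns co-varying with the restrictor.
Strong reading: for every (h,d,g) with served(h,d,g), tasted(g,d).
Restrictor triples: (h1,d1,g2)→tasted(g2,d1) ✓  (h1,d4,g4)→tasted(g4,d4) ✗  (h3,d1,g3)→tasted(g3,d1) ✓  (h3,d2,g3)→tasted(g3,d2) ✓  (h3,d3,g1)→tasted(g1,d3) ✓  (h3,d4,g4)→tasted(g4,d4) ✗  (h3,d5,g3)→tasted(g3,d5) ✗
Counterexample: (h1,d4,g4) — tasted(g4,d4) does not hold.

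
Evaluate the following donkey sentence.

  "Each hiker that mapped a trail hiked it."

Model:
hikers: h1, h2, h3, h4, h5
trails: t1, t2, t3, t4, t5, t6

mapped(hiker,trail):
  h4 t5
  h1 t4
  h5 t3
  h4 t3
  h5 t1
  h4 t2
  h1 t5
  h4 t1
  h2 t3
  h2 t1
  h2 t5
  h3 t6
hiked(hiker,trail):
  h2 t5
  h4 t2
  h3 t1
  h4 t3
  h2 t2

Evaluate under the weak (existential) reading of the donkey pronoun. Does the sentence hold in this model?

"it" takes "a trail" as antecedent — a donkey pronoun bound across the clause boundary.
Weak reading: every hiker h with some mapped-trail has at least one mapped-trail t such that hiked(h,t).
Per hiker: h1:✗  h2:✓  h3:✗  h4:✓  h5:✗
h1 has no witness among its mapped-trails.

False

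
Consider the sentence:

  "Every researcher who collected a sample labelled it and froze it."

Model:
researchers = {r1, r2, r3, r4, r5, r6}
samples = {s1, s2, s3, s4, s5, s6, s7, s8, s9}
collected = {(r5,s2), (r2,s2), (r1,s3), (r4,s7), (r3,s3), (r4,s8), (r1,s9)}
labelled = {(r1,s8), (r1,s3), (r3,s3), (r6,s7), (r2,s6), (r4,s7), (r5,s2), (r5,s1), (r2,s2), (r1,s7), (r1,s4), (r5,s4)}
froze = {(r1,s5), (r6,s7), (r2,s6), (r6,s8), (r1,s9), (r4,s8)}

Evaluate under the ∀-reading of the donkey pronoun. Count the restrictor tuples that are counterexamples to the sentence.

"it" takes "a sample" as antecedent — a donkey pronoun bound across the clause boundary.
Strong reading: for every (r,s) with collected(r,s), labelled(r,s) ∧ froze(r,s).
Restrictor pairs: (r1,s3) ✗  (r1,s9) ✗  (r2,s2) ✗  (r3,s3) ✗  (r4,s7) ✗  (r4,s8) ✗  (r5,s2) ✗
Counterexamples (restrictor pairs failing the scope): 7.

7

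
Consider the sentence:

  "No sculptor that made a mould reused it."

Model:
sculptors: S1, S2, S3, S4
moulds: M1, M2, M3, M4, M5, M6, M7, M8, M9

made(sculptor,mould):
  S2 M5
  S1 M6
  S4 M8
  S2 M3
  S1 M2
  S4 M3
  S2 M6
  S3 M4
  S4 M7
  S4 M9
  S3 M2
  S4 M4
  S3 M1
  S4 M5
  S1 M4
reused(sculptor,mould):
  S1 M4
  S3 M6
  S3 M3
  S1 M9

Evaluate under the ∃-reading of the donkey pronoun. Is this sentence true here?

False

"it" takes "a mould" as antecedent — a donkey pronoun bound across the clause boundary.
Truth condition: for no (s,m) with made(s,m) does reused(s,m) hold.
Restrictor pairs — does the scope hold? (S1,M2):fails  (S1,M4):holds  (S1,M6):fails  (S2,M3):fails  (S2,M5):fails  (S2,M6):fails  (S3,M1):fails  (S3,M2):fails  (S3,M4):fails  (S4,M3):fails  (S4,M4):fails  (S4,M5):fails  (S4,M7):fails  (S4,M8):fails  (S4,M9):fails
Scope holds for 1 pair(s), so the sentence is false.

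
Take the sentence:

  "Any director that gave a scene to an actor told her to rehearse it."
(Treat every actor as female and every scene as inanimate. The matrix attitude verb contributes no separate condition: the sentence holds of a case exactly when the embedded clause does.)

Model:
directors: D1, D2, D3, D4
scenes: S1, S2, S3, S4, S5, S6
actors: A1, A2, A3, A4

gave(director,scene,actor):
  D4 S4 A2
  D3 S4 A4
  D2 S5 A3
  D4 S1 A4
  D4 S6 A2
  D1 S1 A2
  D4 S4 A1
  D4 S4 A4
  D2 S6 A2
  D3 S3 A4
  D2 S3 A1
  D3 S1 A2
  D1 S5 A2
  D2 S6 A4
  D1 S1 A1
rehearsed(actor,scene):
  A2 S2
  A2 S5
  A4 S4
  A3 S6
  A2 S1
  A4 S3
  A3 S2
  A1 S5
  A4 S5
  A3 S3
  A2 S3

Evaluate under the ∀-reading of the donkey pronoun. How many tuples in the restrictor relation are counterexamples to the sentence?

"her" takes "an actor" as antecedent and "it" takes "a scene"; both are donkey pronouns co-varying with the restrictor.
Strong reading: for every (d,s,a) with gave(d,s,a), rehearsed(a,s).
Restrictor triples: (D1,S1,A1)→rehearsed(A1,S1) ✗  (D1,S1,A2)→rehearsed(A2,S1) ✓  (D1,S5,A2)→rehearsed(A2,S5) ✓  (D2,S3,A1)→rehearsed(A1,S3) ✗  (D2,S5,A3)→rehearsed(A3,S5) ✗  (D2,S6,A2)→rehearsed(A2,S6) ✗  (D2,S6,A4)→rehearsed(A4,S6) ✗  (D3,S1,A2)→rehearsed(A2,S1) ✓  (D3,S3,A4)→rehearsed(A4,S3) ✓  (D3,S4,A4)→rehearsed(A4,S4) ✓  (D4,S1,A4)→rehearsed(A4,S1) ✗  (D4,S4,A1)→rehearsed(A1,S4) ✗  (D4,S4,A2)→rehearsed(A2,S4) ✗  (D4,S4,A4)→rehearsed(A4,S4) ✓  (D4,S6,A2)→rehearsed(A2,S6) ✗
Counterexamples (restrictor triples failing the scope): 9.

9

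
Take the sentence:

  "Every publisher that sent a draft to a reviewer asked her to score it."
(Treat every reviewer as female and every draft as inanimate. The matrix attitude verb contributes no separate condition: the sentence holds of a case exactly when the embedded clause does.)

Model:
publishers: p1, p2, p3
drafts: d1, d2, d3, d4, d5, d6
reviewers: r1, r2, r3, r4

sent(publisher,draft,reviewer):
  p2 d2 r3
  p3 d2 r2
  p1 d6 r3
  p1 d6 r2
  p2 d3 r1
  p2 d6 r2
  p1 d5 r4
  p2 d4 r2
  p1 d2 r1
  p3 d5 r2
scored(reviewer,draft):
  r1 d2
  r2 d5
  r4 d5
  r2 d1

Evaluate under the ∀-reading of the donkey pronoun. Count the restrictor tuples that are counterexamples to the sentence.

"her" takes "a reviewer" as antecedent and "it" takes "a draft"; both are donkey pronouns co-varying with the restrictor.
Strong reading: for every (p,d,r) with sent(p,d,r), scored(r,d).
Restrictor triples: (p1,d2,r1)→scored(r1,d2) ✓  (p1,d5,r4)→scored(r4,d5) ✓  (p1,d6,r2)→scored(r2,d6) ✗  (p1,d6,r3)→scored(r3,d6) ✗  (p2,d2,r3)→scored(r3,d2) ✗  (p2,d3,r1)→scored(r1,d3) ✗  (p2,d4,r2)→scored(r2,d4) ✗  (p2,d6,r2)→scored(r2,d6) ✗  (p3,d2,r2)→scored(r2,d2) ✗  (p3,d5,r2)→scored(r2,d5) ✓
Counterexamples (restrictor triples failing the scope): 7.

7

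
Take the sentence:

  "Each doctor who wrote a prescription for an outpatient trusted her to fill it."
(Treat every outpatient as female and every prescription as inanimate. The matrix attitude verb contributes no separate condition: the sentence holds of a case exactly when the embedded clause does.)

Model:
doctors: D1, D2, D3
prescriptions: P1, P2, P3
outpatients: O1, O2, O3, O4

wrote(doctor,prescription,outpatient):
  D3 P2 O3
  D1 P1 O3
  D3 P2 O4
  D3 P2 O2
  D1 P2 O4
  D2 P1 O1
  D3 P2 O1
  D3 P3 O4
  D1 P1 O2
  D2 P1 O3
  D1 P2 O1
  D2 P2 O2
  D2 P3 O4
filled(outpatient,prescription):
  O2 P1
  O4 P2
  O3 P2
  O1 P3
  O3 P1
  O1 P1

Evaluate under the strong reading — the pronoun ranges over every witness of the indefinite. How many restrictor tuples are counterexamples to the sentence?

6

"her" takes "an outpatient" as antecedent and "it" takes "a prescription"; both are donkey pronouns co-varying with the restrictor.
Strong reading: for every (d,p,o) with wrote(d,p,o), filled(o,p).
Restrictor triples: (D1,P1,O2)→filled(O2,P1) ✓  (D1,P1,O3)→filled(O3,P1) ✓  (D1,P2,O1)→filled(O1,P2) ✗  (D1,P2,O4)→filled(O4,P2) ✓  (D2,P1,O1)→filled(O1,P1) ✓  (D2,P1,O3)→filled(O3,P1) ✓  (D2,P2,O2)→filled(O2,P2) ✗  (D2,P3,O4)→filled(O4,P3) ✗  (D3,P2,O1)→filled(O1,P2) ✗  (D3,P2,O2)→filled(O2,P2) ✗  (D3,P2,O3)→filled(O3,P2) ✓  (D3,P2,O4)→filled(O4,P2) ✓  (D3,P3,O4)→filled(O4,P3) ✗
Counterexamples (restrictor triples failing the scope): 6.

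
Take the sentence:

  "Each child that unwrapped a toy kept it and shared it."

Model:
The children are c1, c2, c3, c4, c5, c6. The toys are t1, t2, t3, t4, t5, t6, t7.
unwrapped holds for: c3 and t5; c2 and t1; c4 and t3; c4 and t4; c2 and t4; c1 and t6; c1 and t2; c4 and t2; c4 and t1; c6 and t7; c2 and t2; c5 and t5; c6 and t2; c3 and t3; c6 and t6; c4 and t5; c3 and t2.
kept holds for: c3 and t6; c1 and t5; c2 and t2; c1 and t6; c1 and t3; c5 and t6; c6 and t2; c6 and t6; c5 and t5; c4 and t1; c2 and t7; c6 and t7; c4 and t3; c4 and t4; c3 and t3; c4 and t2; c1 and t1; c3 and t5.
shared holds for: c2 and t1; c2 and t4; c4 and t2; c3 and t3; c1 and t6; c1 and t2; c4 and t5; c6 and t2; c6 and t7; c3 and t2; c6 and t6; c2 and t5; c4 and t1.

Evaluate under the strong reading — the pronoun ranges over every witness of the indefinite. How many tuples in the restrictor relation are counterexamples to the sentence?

"it" takes "a toy" as antecedent — a donkey pronoun bound across the clause boundary.
Strong reading: for every (c,t) with unwrapped(c,t), kept(c,t) ∧ shared(c,t).
Restrictor pairs: (c1,t2) ✗  (c1,t6) ✓  (c2,t1) ✗  (c2,t2) ✗  (c2,t4) ✗  (c3,t2) ✗  (c3,t3) ✓  (c3,t5) ✗  (c4,t1) ✓  (c4,t2) ✓  (c4,t3) ✗  (c4,t4) ✗  (c4,t5) ✗  (c5,t5) ✗  (c6,t2) ✓  (c6,t6) ✓  (c6,t7) ✓
Counterexamples (restrictor pairs failing the scope): 10.

10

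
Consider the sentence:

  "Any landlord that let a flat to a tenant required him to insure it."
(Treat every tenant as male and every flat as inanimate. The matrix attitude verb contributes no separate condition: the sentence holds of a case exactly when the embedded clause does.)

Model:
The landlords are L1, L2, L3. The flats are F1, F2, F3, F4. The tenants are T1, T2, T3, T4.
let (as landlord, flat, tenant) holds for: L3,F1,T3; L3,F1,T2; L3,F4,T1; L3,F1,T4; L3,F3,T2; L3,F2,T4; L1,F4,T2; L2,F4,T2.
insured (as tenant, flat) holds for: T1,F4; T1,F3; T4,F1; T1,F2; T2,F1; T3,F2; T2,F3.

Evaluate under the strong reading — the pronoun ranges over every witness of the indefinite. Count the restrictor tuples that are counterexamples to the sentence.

"him" takes "a tenant" as antecedent and "it" takes "a flat"; both are donkey pronouns co-varying with the restrictor.
Strong reading: for every (l,f,t) with let(l,f,t), insured(t,f).
Restrictor triples: (L1,F4,T2)→insured(T2,F4) ✗  (L2,F4,T2)→insured(T2,F4) ✗  (L3,F1,T2)→insured(T2,F1) ✓  (L3,F1,T3)→insured(T3,F1) ✗  (L3,F1,T4)→insured(T4,F1) ✓  (L3,F2,T4)→insured(T4,F2) ✗  (L3,F3,T2)→insured(T2,F3) ✓  (L3,F4,T1)→insured(T1,F4) ✓
Counterexamples (restrictor triples failing the scope): 4.

4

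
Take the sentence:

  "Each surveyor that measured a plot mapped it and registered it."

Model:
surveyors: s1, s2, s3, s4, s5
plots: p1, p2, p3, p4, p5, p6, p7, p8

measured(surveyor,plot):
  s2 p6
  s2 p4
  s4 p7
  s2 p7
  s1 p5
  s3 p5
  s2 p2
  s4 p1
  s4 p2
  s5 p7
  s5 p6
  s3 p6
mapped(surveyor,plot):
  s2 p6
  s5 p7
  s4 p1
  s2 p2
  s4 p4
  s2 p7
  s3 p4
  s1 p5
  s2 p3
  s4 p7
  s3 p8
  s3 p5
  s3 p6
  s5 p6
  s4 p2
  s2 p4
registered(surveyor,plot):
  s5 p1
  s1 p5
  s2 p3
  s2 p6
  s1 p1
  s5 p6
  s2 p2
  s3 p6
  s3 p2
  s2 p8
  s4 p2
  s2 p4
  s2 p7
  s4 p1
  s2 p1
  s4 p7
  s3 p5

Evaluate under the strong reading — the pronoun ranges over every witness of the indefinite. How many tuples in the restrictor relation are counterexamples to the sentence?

1

"it" takes "a plot" as antecedent — a donkey pronoun bound across the clause boundary.
Strong reading: for every (s,p) with measured(s,p), mapped(s,p) ∧ registered(s,p).
Restrictor pairs: (s1,p5) ✓  (s2,p2) ✓  (s2,p4) ✓  (s2,p6) ✓  (s2,p7) ✓  (s3,p5) ✓  (s3,p6) ✓  (s4,p1) ✓  (s4,p2) ✓  (s4,p7) ✓  (s5,p6) ✓  (s5,p7) ✗
Counterexamples (restrictor pairs failing the scope): 1.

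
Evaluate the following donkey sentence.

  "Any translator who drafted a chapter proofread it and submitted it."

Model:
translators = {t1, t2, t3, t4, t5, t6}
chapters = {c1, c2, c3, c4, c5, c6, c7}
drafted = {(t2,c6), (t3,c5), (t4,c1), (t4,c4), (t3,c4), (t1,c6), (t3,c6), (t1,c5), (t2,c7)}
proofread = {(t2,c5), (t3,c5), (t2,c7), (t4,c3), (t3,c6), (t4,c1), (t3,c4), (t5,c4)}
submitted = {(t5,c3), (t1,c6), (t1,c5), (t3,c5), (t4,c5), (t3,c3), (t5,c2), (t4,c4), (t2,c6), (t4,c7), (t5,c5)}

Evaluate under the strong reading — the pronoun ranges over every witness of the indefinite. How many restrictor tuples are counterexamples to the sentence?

8

"it" takes "a chapter" as antecedent — a donkey pronoun bound across the clause boundary.
Strong reading: for every (t,c) with drafted(t,c), proofread(t,c) ∧ submitted(t,c).
Restrictor pairs: (t1,c5) ✗  (t1,c6) ✗  (t2,c6) ✗  (t2,c7) ✗  (t3,c4) ✗  (t3,c5) ✓  (t3,c6) ✗  (t4,c1) ✗  (t4,c4) ✗
Counterexamples (restrictor pairs failing the scope): 8.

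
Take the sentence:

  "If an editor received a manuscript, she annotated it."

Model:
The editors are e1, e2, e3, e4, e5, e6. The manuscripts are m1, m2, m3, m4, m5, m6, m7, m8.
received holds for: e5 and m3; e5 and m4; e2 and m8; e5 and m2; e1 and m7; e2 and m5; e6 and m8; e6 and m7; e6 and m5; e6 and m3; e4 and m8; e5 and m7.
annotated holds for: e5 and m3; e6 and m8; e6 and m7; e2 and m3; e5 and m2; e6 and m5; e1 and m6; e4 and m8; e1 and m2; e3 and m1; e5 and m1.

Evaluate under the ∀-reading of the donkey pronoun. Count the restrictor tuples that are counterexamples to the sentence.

6

"it" takes "a manuscript" as antecedent — a donkey pronoun bound across the clause boundary.
Strong reading: for every (e,m) with received(e,m), annotated(e,m).
Restrictor pairs: (e1,m7) ✗  (e2,m5) ✗  (e2,m8) ✗  (e4,m8) ✓  (e5,m2) ✓  (e5,m3) ✓  (e5,m4) ✗  (e5,m7) ✗  (e6,m3) ✗  (e6,m5) ✓  (e6,m7) ✓  (e6,m8) ✓
Counterexamples (restrictor pairs failing the scope): 6.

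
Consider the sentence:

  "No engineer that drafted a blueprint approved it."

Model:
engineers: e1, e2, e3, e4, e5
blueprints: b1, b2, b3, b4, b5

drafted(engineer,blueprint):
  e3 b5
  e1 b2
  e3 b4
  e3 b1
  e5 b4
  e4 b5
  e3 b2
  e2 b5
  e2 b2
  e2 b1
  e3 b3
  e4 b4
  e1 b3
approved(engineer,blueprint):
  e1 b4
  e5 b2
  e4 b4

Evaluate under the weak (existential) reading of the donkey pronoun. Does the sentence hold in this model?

"it" takes "a blueprint" as antecedent — a donkey pronoun bound across the clause boundary.
Truth condition: for no (e,b) with drafted(e,b) does approved(e,b) hold.
Restrictor pairs — does the scope hold? (e1,b2):fails  (e1,b3):fails  (e2,b1):fails  (e2,b2):fails  (e2,b5):fails  (e3,b1):fails  (e3,b2):fails  (e3,b3):fails  (e3,b4):fails  (e3,b5):fails  (e4,b4):holds  (e4,b5):fails  (e5,b4):fails
Scope holds for 1 pair(s), so the sentence is false.

False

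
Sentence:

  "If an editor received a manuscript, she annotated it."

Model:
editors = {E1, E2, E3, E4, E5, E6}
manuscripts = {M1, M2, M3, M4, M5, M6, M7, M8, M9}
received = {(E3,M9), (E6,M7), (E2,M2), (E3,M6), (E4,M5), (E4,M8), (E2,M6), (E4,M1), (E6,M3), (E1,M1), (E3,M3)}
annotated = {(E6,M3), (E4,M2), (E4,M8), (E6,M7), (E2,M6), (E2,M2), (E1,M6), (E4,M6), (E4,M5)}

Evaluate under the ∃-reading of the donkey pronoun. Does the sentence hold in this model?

"it" takes "a manuscript" as antecedent — a donkey pronoun bound across the clause boundary.
Weak reading: every editor e with some received-manuscript has at least one received-manuscript m such that annotated(e,m).
Per editor: E1:✗  E2:✓  E3:✗  E4:✓  E6:✓
E1 has no witness among its received-manuscripts.

False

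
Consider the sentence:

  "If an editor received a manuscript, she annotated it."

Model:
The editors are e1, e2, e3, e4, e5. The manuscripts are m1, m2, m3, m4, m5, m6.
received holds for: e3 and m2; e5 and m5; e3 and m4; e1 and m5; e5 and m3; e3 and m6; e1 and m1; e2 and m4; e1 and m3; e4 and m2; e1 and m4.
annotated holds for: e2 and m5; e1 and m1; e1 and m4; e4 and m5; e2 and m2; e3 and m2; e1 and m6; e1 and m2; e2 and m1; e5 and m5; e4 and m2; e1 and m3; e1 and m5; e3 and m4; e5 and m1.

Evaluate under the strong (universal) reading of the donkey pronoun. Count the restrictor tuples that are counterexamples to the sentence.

3

"it" takes "a manuscript" as antecedent — a donkey pronoun bound across the clause boundary.
Strong reading: for every (e,m) with received(e,m), annotated(e,m).
Restrictor pairs: (e1,m1) ✓  (e1,m3) ✓  (e1,m4) ✓  (e1,m5) ✓  (e2,m4) ✗  (e3,m2) ✓  (e3,m4) ✓  (e3,m6) ✗  (e4,m2) ✓  (e5,m3) ✗  (e5,m5) ✓
Counterexamples (restrictor pairs failing the scope): 3.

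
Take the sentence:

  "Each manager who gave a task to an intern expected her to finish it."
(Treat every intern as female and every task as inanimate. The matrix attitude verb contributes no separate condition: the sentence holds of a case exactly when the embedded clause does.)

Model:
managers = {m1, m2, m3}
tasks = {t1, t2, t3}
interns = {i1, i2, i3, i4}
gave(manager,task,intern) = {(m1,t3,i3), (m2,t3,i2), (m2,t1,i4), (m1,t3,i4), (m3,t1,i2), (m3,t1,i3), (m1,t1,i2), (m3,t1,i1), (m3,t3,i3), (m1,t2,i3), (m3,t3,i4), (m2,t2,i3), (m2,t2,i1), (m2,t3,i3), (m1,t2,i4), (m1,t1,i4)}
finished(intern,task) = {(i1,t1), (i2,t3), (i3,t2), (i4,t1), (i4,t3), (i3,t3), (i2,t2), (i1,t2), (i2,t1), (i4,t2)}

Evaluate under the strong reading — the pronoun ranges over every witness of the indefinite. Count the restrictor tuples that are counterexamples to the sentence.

"her" takes "an intern" as antecedent and "it" takes "a task"; both are donkey pronouns co-varying with the restrictor.
Strong reading: for every (m,t,i) with gave(m,t,i), finished(i,t).
Restrictor triples: (m1,t1,i2)→finished(i2,t1) ✓  (m1,t1,i4)→finished(i4,t1) ✓  (m1,t2,i3)→finished(i3,t2) ✓  (m1,t2,i4)→finished(i4,t2) ✓  (m1,t3,i3)→finished(i3,t3) ✓  (m1,t3,i4)→finished(i4,t3) ✓  (m2,t1,i4)→finished(i4,t1) ✓  (m2,t2,i1)→finished(i1,t2) ✓  (m2,t2,i3)→finished(i3,t2) ✓  (m2,t3,i2)→finished(i2,t3) ✓  (m2,t3,i3)→finished(i3,t3) ✓  (m3,t1,i1)→finished(i1,t1) ✓  (m3,t1,i2)→finished(i2,t1) ✓  (m3,t1,i3)→finished(i3,t1) ✗  (m3,t3,i3)→finished(i3,t3) ✓  (m3,t3,i4)→finished(i4,t3) ✓
Counterexamples (restrictor triples failing the scope): 1.

1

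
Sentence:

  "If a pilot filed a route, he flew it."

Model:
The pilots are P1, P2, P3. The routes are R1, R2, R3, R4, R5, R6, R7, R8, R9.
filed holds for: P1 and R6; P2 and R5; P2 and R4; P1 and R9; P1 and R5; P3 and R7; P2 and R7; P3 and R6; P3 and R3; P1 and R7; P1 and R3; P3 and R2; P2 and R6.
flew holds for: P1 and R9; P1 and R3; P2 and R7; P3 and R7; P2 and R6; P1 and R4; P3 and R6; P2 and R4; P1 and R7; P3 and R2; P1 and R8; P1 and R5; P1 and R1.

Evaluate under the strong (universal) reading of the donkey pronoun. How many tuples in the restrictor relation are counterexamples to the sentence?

3

"it" takes "a route" as antecedent — a donkey pronoun bound across the clause boundary.
Strong reading: for every (p,r) with filed(p,r), flew(p,r).
Restrictor pairs: (P1,R3) ✓  (P1,R5) ✓  (P1,R6) ✗  (P1,R7) ✓  (P1,R9) ✓  (P2,R4) ✓  (P2,R5) ✗  (P2,R6) ✓  (P2,R7) ✓  (P3,R2) ✓  (P3,R3) ✗  (P3,R6) ✓  (P3,R7) ✓
Counterexamples (restrictor pairs failing the scope): 3.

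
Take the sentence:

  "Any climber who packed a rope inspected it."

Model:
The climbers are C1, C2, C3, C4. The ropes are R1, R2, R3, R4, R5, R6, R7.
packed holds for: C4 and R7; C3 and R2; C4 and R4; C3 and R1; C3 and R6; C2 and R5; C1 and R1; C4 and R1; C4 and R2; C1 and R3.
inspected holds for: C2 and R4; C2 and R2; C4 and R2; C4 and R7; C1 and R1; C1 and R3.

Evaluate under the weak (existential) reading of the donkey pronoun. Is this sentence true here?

False

"it" takes "a rope" as antecedent — a donkey pronoun bound across the clause boundary.
Weak reading: every climber c with some packed-rope has at least one packed-rope r such that inspected(c,r).
Per climber: C1:✓  C2:✗  C3:✗  C4:✓
C2 has no witness among its packed-ropes.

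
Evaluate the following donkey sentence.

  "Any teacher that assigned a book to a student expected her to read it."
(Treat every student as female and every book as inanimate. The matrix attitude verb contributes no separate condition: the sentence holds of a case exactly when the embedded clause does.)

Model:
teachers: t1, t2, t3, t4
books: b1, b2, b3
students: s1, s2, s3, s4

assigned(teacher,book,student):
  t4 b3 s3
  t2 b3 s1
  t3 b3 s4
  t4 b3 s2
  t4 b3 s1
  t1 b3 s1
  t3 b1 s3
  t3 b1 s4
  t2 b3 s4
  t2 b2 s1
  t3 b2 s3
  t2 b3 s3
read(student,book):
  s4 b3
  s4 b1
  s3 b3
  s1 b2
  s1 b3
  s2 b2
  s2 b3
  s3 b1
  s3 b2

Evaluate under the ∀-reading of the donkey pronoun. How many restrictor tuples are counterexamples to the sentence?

"her" takes "a student" as antecedent and "it" takes "a book"; both are donkey pronouns co-varying with the restrictor.
Strong reading: for every (t,b,s) with assigned(t,b,s), read(s,b).
Restrictor triples: (t1,b3,s1)→read(s1,b3) ✓  (t2,b2,s1)→read(s1,b2) ✓  (t2,b3,s1)→read(s1,b3) ✓  (t2,b3,s3)→read(s3,b3) ✓  (t2,b3,s4)→read(s4,b3) ✓  (t3,b1,s3)→read(s3,b1) ✓  (t3,b1,s4)→read(s4,b1) ✓  (t3,b2,s3)→read(s3,b2) ✓  (t3,b3,s4)→read(s4,b3) ✓  (t4,b3,s1)→read(s1,b3) ✓  (t4,b3,s2)→read(s2,b3) ✓  (t4,b3,s3)→read(s3,b3) ✓
Counterexamples (restrictor triples failing the scope): 0.

0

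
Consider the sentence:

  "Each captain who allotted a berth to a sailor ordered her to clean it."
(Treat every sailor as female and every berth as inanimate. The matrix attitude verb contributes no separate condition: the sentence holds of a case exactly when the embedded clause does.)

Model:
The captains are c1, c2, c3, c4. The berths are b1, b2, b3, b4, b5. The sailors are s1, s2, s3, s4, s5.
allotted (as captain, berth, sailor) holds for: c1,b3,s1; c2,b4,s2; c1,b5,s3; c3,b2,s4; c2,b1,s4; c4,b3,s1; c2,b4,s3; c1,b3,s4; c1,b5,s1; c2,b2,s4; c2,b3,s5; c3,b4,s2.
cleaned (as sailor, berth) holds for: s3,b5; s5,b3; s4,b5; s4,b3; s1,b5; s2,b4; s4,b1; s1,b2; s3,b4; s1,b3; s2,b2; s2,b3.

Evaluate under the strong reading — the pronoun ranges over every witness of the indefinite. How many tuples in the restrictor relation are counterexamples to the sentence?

"her" takes "a sailor" as antecedent and "it" takes "a berth"; both are donkey pronouns co-varying with the restrictor.
Strong reading: for every (c,b,s) with allotted(c,b,s), cleaned(s,b).
Restrictor triples: (c1,b3,s1)→cleaned(s1,b3) ✓  (c1,b3,s4)→cleaned(s4,b3) ✓  (c1,b5,s1)→cleaned(s1,b5) ✓  (c1,b5,s3)→cleaned(s3,b5) ✓  (c2,b1,s4)→cleaned(s4,b1) ✓  (c2,b2,s4)→cleaned(s4,b2) ✗  (c2,b3,s5)→cleaned(s5,b3) ✓  (c2,b4,s2)→cleaned(s2,b4) ✓  (c2,b4,s3)→cleaned(s3,b4) ✓  (c3,b2,s4)→cleaned(s4,b2) ✗  (c3,b4,s2)→cleaned(s2,b4) ✓  (c4,b3,s1)→cleaned(s1,b3) ✓
Counterexamples (restrictor triples failing the scope): 2.

2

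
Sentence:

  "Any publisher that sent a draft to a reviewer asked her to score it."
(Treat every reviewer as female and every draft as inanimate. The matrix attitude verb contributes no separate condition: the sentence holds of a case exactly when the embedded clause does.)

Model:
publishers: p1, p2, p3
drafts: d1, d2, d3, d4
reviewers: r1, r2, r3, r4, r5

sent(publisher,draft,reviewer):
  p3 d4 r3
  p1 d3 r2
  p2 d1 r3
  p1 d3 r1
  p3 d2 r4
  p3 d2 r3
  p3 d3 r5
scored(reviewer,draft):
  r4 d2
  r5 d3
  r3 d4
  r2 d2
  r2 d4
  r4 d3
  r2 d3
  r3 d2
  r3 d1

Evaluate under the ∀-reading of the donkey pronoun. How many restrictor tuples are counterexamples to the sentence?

1

"her" takes "a reviewer" as antecedent and "it" takes "a draft"; both are donkey pronouns co-varying with the restrictor.
Strong reading: for every (p,d,r) with sent(p,d,r), scored(r,d).
Restrictor triples: (p1,d3,r1)→scored(r1,d3) ✗  (p1,d3,r2)→scored(r2,d3) ✓  (p2,d1,r3)→scored(r3,d1) ✓  (p3,d2,r3)→scored(r3,d2) ✓  (p3,d2,r4)→scored(r4,d2) ✓  (p3,d3,r5)→scored(r5,d3) ✓  (p3,d4,r3)→scored(r3,d4) ✓
Counterexamples (restrictor triples failing the scope): 1.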